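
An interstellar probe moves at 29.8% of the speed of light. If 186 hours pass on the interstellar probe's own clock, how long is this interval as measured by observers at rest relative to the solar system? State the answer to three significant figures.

195 hours

Lorentz factor: γ = (1 − 0.088804)^(−1/2) = 1.0476.
The onboard clock measures proper time, so the interval in the rest frame of the solar system is dilated: Δt = γ·Δτ = 1.0476 × 186 hours = 195 hours.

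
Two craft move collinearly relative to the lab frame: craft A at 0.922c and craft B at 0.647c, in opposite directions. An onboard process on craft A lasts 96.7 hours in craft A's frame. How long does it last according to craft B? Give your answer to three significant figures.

523 hours

The velocity of craft A relative to craft B is (0.922 + 0.647)c / (1 + 0.922×0.647) = 0.98275c; relative speed 0.98275c.
At |u| = 0.98275c, γ = (1 − 0.965798)^(−1/2) = 5.4072.
The clock on craft A records proper time, so craft B measures Δt = γΔτ = 5.4072 × 96.7 = 523 hours.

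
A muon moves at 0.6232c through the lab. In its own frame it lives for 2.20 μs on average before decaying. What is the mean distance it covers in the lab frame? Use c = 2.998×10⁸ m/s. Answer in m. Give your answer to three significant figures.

526 m

γ = 1/√(1 − β²) = 1/√(1 − 0.38837824) = 1/√0.61162176 = 1/0.782063 = 1.2787.
Lab-frame lifetime: Δt = γτ = 1.2787 × 2.20 μs = 2.8131 μs.
Distance: d = vΔt = 0.6232 × 2.998×10⁸ m/s × 2.8131×10^-6 s = 526 m.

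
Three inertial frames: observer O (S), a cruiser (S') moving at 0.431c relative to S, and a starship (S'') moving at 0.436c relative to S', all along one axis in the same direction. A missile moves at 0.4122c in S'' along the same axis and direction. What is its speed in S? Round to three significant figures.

Apply u = (u'+v)/(1+u'v) twice. Missile in the cruiser frame: (0.4122+0.436)/(1+0.4122·0.436) = 0.8482/1.1797192 = 0.71898c.
That velocity, transformed to the rest frame of observer O: (0.71898+0.431)/(1+0.71898·0.431) = 1.14998/1.30988038 = 0.87793c.

0.878c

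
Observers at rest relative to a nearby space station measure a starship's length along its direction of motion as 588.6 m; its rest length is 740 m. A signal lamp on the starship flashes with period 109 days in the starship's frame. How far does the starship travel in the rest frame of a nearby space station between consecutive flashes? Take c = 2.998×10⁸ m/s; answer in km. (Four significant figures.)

From L = L₀/γ: γ = 740/588.6 = 1.25722.
β = √(1 − 1/γ²) = 0.60608. Lab-frame period = γτ = 1.25722×109 days = 137.04 days. Distance = βc × γτ = 0.60608 × 2.998×10⁸ m/s × 11840256 s = 2.1514×10^15 m = 2.151×10^12 km.

2.151×10^12 km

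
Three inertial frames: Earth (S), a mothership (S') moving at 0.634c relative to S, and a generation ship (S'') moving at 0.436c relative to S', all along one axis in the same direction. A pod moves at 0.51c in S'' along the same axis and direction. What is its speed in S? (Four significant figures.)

Apply u = (u'+v)/(1+u'v) twice. Pod in the mothership frame: (0.51+0.436)/(1+0.51·0.436) = 0.946/1.22236 = 0.77391c.
That velocity, transformed to the rest frame of Earth: (0.77391+0.634)/(1+0.77391·0.634) = 1.40791/1.49065894 = 0.94449c.

0.9445c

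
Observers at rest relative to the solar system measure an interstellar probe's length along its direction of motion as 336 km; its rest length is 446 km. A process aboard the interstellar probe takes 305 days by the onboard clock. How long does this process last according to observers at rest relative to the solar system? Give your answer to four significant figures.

404.9 days

From L = L₀/γ: γ = 446/336 = 1.32738.
Δt = γΔτ = 1.32738 × 305 = 404.9 days.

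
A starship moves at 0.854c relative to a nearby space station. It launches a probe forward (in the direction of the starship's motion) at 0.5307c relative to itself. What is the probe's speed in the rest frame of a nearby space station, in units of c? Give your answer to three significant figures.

In units of c, u = (u' + v)/(1 + u'v) with u' = 0.5307 and v = 0.854.
Numerator: 0.5307 + 0.854 = 1.3847. Denominator: 1 + (0.5307)(0.854) = 1.4532178.
u = 1.3847/1.4532178 = 0.95285, so the speed is 0.953c.

0.953c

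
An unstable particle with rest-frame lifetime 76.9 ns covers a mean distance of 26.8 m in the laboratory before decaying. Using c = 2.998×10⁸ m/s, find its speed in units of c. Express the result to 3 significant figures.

0.758c

Lab distance = (lab lifetime)·v = γτ·βc, so βγ = d/(cτ) = 26.80/(2.998×10⁸ × 7.690×10^-8) = 1.1625.
With βγ = 1.1625: γ² = 1 + (βγ)² = 2.35141, and β = (βγ)/γ = 1.1625/1.53343 = 0.758.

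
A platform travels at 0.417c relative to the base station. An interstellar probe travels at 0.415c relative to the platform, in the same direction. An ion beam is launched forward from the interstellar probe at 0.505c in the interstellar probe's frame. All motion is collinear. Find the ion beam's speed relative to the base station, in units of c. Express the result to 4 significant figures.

0.8940c

First combine the ion beam and interstellar probe (S''→S'): u₁ = (0.505 + 0.415)/(1 + 0.505×0.415) = 0.92/1.209575 = 0.7606.
Then combine with the platform (S'→S): u = (0.7606 + 0.417)/(1 + 0.7606×0.417) = 1.1776/1.3171702 = 0.89404.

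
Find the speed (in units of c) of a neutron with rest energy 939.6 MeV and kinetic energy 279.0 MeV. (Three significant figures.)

K = (γ−1)mc², so γ = 1 + 279.0/939.6 = 1.2969.
Then v/c = √(1 − γ⁻²) = √(1 − 0.594548) = √0.405452 = 0.637.

0.637c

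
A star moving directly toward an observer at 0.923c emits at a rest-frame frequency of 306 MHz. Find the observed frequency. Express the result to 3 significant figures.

Relativistic Doppler (source moving toward): f_obs = f_src · √((1+β)/(1−β)).
With β = 0.923: factor = √(1.923/0.077) = 4.9974.
f_obs = 306 × 4.9974 = 1530 MHz.

1530 MHz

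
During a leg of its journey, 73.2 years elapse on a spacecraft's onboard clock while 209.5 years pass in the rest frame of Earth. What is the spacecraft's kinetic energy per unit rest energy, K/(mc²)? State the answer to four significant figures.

From Δt = γΔτ: γ = 209.5/73.2 = 2.86202.
Since K = (γ−1)mc², K/(mc²) = 2.86202 − 1 = 1.862.

1.862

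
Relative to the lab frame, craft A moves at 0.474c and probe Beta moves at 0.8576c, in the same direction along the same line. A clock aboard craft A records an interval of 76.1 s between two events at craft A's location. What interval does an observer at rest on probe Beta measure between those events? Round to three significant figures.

The velocity of craft A relative to probe Beta is (0.474 − 0.8576)c / (1 − 0.474×0.8576) = −0.64634c; relative speed 0.64634c.
γ for this relative speed: γ = 1/√(1 − 0.417755) = 1.3105.
Craft A's interval is proper; time dilation gives Δt_B = γΔτ = 1.3105 × 76.1 s = 99.7 s.

99.7 s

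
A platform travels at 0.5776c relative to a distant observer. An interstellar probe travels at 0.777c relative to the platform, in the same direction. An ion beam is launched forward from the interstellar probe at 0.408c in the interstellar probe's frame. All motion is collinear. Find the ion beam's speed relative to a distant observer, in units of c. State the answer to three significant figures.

First combine the ion beam and interstellar probe (S''→S'): u₁ = (0.408 + 0.777)/(1 + 0.408×0.777) = 1.185/1.317016 = 0.89976.
Then combine with the platform (S'→S): u = (0.89976 + 0.5776)/(1 + 0.89976×0.5776) = 1.47736/1.519701376 = 0.97214.

0.972c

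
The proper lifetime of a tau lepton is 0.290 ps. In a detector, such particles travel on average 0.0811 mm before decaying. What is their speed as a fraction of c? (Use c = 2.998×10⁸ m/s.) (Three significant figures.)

0.682c

Lab distance = (lab lifetime)·v = γτ·βc, so βγ = d/(cτ) = 8.110×10^-5/(2.998×10⁸ × 2.900×10^-13) = 0.93281.
With βγ = 0.93281: γ² = 1 + (βγ)² = 1.870134, and β = (βγ)/γ = 0.93281/1.36753 = 0.682.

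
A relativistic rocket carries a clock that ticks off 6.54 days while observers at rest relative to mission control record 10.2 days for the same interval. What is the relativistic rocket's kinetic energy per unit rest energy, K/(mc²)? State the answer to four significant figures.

From Δt = γΔτ: γ = 10.2/6.54 = 1.55963.
K/(mc²) = γ − 1 = 1.55963 − 1 = 0.5596.

0.5596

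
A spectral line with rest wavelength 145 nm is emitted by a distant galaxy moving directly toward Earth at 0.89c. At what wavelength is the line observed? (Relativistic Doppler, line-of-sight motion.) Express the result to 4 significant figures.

34.98 nm

Relativistic Doppler for wavelength: λ_obs = λ_src · √((1−β)/(1+β)).
With β = 0.89: factor = √(0.11/1.89) = 0.24125.
λ_obs = 145 × 0.24125 = 34.98 nm.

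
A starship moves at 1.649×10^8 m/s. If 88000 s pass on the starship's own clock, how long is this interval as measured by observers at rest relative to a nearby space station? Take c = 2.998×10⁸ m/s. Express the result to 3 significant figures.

β = v/c = (1.649×10^8 m/s)/(2.998×10⁸ m/s) = 0.550033.
Lorentz factor: γ = (1 − 0.3025363)^(−1/2) = 1.1974.
Time dilation: Δt = γ·Δτ = 1.1974 × 88000 = 1.05×10^5 s.

1.05×10^5 s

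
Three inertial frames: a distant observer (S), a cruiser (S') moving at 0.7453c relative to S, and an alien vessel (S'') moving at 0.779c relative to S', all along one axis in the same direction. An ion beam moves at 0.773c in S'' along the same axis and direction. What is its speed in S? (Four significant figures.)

0.9954c

Compose velocities in two stages. Stage 1 (into S'): u₁ = (0.773+0.779)/(1+0.773×0.779) = 0.96869.
Stage 2 (into S): u = (0.96869+0.7453)/(1+0.96869×0.7453) = 0.99537, so the speed is 0.9954c.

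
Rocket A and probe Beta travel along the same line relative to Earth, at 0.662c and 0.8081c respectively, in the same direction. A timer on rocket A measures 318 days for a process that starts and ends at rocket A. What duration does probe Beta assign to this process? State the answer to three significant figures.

335 days

Transform rocket A's velocity into probe Beta's frame: (0.662 − 0.8081)/(1 − 0.662·0.8081) = −0.1461/0.4650378, so the relative speed is 0.31417c.
γ for this relative speed: γ = 1/√(1 − 0.0987028) = 1.0533.
The clock on rocket A records proper time, so probe Beta measures Δt = γΔτ = 1.0533 × 318 = 335 days.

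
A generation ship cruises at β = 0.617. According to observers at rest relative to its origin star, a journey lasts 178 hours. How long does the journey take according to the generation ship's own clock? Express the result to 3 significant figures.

With β = 0.617, γ = 1/√(1 − 0.617²) = 1/√0.619311 = 1.2707.
The moving clock records proper time: Δτ = Δt/γ = 178/1.2707 = 140 hours.

140 hours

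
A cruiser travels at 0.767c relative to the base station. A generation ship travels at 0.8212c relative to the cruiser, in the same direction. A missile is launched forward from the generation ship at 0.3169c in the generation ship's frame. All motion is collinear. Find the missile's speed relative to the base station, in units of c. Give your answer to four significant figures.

0.9867c

Apply u = (u'+v)/(1+u'v) twice. Missile in the cruiser frame: (0.3169+0.8212)/(1+0.3169·0.8212) = 1.1381/1.26023828 = 0.90308c.
That velocity, transformed to the rest frame of the base station: (0.90308+0.767)/(1+0.90308·0.767) = 1.67008/1.69266236 = 0.98666c.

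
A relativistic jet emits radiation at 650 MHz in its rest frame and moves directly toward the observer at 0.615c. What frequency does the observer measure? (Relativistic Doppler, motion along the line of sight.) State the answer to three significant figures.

1330 MHz

Relativistic Doppler (source moving toward): f_obs = f_src · √((1+β)/(1−β)).
With β = 0.615: factor = √(1.615/0.385) = 2.0481.
f_obs = 650 × 2.0481 = 1330 MHz.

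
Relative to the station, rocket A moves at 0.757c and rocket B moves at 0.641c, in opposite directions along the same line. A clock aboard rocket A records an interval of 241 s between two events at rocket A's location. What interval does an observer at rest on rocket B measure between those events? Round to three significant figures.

714 s

Transform rocket A's velocity into rocket B's frame: (0.757 + 0.641)/(1 + 0.757·0.641) = 1.398/1.485237, so the relative speed is 0.94126c.
At |u| = 0.94126c, γ = (1 − 0.88597)^(−1/2) = 2.9614.
The clock on rocket A records proper time, so rocket B measures Δt = γΔτ = 2.9614 × 241 = 714 s.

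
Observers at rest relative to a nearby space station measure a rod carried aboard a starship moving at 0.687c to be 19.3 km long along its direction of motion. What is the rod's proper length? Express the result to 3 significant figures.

26.6 km

With β = 0.687, γ = 1/√(1 − 0.687²) = 1/√0.528031 = 1.3762.
Proper length: L₀ = γ·L = 1.3762 × 19.3 = 26.6 km.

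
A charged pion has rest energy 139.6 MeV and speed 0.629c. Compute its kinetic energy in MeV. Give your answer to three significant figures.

Lorentz factor: γ = (1 − 0.395641)^(−1/2) = 1.28633.
Kinetic energy: K = (γ − 1)mc² = (1.28633 − 1) × 139.6 MeV = 0.28633 × 139.6 = 40.0 MeV.

40.0 MeV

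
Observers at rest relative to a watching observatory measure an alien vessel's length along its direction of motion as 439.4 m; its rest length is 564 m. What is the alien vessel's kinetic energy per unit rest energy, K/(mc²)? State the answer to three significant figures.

Length contraction gives γ = L₀/L = 564/439.4 = 1.28357.
K/(mc²) = γ − 1 = 1.28357 − 1 = 0.284.

0.284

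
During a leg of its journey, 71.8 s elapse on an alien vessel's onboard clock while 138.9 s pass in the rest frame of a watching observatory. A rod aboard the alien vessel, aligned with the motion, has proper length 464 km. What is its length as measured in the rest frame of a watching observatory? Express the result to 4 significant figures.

From Δt = γΔτ: γ = 138.9/71.8 = 1.93454.
The rod contracts by the same γ: 464 km / 1.93454 = 239.9 km.

239.9 km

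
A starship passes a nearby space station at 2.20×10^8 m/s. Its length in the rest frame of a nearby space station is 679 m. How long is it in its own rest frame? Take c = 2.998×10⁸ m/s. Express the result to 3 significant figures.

β = v/c = (2.20×10^8 m/s)/(2.998×10⁸ m/s) = 0.733823.
Lorentz factor: γ = (1 − 0.5384962)^(−1/2) = 1.472.
Proper length: L₀ = γ·L = 1.472 × 679 = 999 m.

999 m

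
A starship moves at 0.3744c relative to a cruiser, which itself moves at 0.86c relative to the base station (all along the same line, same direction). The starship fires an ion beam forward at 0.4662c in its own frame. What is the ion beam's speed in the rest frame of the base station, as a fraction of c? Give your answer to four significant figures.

0.9754c

First combine the ion beam and starship (S''→S'): u₁ = (0.4662 + 0.3744)/(1 + 0.4662×0.3744) = 0.8406/1.17454528 = 0.71568.
Then combine with the cruiser (S'→S): u = (0.71568 + 0.86)/(1 + 0.71568×0.86) = 1.57568/1.6154848 = 0.97536.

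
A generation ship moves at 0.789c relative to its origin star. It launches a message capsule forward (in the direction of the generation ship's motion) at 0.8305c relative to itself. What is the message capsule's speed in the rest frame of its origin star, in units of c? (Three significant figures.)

Relativistic velocity addition: u = (u' + v)/(1 + u'v/c²), with u' = 0.8305c and v = 0.789c.
Numerator: 0.8305 + 0.789 = 1.6195. Denominator: 1 + (0.8305)(0.789) = 1.6552645.
u = 1.6195/1.6552645 = 0.97839, so the speed is 0.978c.

0.978c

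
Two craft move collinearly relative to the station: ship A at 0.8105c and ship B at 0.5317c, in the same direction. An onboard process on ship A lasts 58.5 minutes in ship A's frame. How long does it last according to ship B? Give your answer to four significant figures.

67.11 minutes

Transform ship A's velocity into ship B's frame: (0.8105 − 0.5317)/(1 − 0.8105·0.5317) = 0.2788/0.56905715, so the relative speed is 0.48993c.
At |u| = 0.48993c, γ = (1 − 0.240031)^(−1/2) = 1.1471.
Ship A's interval is proper; time dilation gives Δt_B = γΔτ = 1.1471 × 58.5 minutes = 67.11 minutes.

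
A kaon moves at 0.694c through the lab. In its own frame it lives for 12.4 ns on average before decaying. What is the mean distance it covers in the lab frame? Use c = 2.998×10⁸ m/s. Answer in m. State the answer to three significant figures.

3.58 m

With β = 0.694, γ = 1/√(1 − 0.694²) = 1/√0.518364 = 1.3889.
Lab-frame lifetime: Δt = γτ = 1.3889 × 12.4 ns = 17.222 ns.
Distance: d = vΔt = 0.694 × 2.998×10⁸ m/s × 1.7222×10^-8 s = 3.58 m.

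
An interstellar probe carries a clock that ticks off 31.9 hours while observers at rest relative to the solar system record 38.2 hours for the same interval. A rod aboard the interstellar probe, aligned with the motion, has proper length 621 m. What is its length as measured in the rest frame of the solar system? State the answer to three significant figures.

The time-dilation ratio gives γ = 38.2/31.9 = 1.19749.
The rod contracts by the same γ: 621 m / 1.19749 = 519 m.

519 m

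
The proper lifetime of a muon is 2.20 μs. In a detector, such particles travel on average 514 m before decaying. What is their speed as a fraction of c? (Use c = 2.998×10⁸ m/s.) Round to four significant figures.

Lab distance = (lab lifetime)·v = γτ·βc, so βγ = d/(cτ) = 514.0/(2.998×10⁸ × 2.200×10^-6) = 0.77931.
With βγ = 0.77931: γ² = 1 + (βγ)² = 1.607324, and β = (βγ)/γ = 0.77931/1.2678 = 0.6147.

0.6147c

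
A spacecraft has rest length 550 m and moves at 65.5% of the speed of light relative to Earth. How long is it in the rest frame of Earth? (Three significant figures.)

γ = 1/√(1 − β²) = 1/√(1 − 0.429025) = 1/√0.570975 = 1/0.755629 = 1.3234.
Length contraction: L = L₀/γ = 550/1.3234 = 416 m.

416 m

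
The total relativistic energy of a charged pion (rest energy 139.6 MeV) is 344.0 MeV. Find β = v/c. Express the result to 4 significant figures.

0.9140

γ = E/(mc²) = 344.0/139.6 = 2.4642.
β = √(1 − 1/γ²) = √(1 − 0.164683) = √0.835317 = 0.9140.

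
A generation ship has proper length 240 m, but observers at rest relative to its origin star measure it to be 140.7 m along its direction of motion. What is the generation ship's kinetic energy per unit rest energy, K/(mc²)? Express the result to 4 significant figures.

0.7058

From L = L₀/γ: γ = 240/140.7 = 1.70576.
K/(mc²) = γ − 1 = 1.70576 − 1 = 0.7058.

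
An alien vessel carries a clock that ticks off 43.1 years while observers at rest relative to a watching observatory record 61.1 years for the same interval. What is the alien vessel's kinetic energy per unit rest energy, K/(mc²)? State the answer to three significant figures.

0.418

From Δt = γΔτ: γ = 61.1/43.1 = 1.41763.
Since K = (γ−1)mc², K/(mc²) = 1.41763 − 1 = 0.418.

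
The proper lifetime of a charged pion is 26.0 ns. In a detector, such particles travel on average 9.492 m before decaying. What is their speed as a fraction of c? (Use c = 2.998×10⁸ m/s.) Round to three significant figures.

Lab distance = (lab lifetime)·v = γτ·βc, so βγ = d/(cτ) = 9.492/(2.998×10⁸ × 2.600×10^-8) = 1.2177.
With βγ = 1.2177: γ² = 1 + (βγ)² = 2.48279, and β = (βγ)/γ = 1.2177/1.57569 = 0.773.

0.773c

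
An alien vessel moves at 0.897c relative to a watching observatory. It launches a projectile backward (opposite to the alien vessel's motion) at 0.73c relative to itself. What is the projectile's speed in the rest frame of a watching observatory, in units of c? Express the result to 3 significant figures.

0.484c

Relativistic velocity addition: u = (u' + v)/(1 + u'v/c²), with u' = −0.73c and v = 0.897c.
Numerator: −0.73 + 0.897 = 0.167. Denominator: 1 + (−0.73)(0.897) = 0.34519.
u = 0.167/0.34519 = 0.48379, so the speed is 0.484c.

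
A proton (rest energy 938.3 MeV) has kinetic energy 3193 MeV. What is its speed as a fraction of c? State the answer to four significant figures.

K = (γ−1)mc², so γ = 1 + 3193/938.3 = 4.403.
Then v/c = √(1 − γ⁻²) = √(1 − 0.0515825) = √0.9484175 = 0.9739.

0.9739c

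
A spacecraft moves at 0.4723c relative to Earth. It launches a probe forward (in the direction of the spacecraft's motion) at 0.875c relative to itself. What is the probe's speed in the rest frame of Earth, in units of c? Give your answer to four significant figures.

0.9533c

In units of c, u = (u' + v)/(1 + u'v) with u' = 0.875 and v = 0.4723.
Numerator: 0.875 + 0.4723 = 1.3473. Denominator: 1 + (0.875)(0.4723) = 1.4132625.
u = 1.3473/1.4132625 = 0.95333, so the speed is 0.9533c.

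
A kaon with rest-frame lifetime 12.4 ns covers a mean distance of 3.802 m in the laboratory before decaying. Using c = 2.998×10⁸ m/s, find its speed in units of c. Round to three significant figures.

0.715c

Let x = d/(cτ) = 3.802 m / (2.998×10⁸ m/s × 1.240×10^-8 s) = 1.0227. Since d = βγcτ, x = βγ = β/√(1−β²).
Solving: β² = x²/(1+x²) = 1.04592/2.04592 = 0.511222, so β = 0.715.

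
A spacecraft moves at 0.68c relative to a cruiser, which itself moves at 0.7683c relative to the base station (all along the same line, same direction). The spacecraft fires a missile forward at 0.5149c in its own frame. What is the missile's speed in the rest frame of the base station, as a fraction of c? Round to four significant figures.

Compose velocities in two stages. Stage 1 (into S'): u₁ = (0.5149+0.68)/(1+0.5149×0.68) = 0.88502.
Stage 2 (into S): u = (0.88502+0.7683)/(1+0.88502×0.7683) = 0.98414, so the speed is 0.9841c.

0.9841c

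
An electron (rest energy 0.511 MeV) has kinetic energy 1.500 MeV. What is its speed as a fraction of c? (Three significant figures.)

K = (γ−1)mc², so γ = 1 + 1.500/0.511 = 3.9354.
Then v/c = √(1 − γ⁻²) = √(1 − 0.0645687) = √0.9354313 = 0.967.

0.967c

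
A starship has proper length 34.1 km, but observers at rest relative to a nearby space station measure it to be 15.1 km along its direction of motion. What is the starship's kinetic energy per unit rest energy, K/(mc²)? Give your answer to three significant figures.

1.26

From L = L₀/γ: γ = 34.1/15.1 = 2.25828.
K/(mc²) = γ − 1 = 2.25828 − 1 = 1.26.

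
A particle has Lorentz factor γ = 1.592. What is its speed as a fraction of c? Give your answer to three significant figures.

β = √(1 − 1/γ²) = √(1 − 1/2.534464) = √0.605439 = 0.778.

0.778c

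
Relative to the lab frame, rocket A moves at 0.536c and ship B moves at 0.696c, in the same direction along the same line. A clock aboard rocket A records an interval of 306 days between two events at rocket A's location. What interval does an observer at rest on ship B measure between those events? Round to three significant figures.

316 days

The velocity of rocket A relative to ship B is (0.536 − 0.696)c / (1 − 0.536×0.696) = −0.25521c; relative speed 0.25521c.
γ for this relative speed: γ = 1/√(1 − 0.0651321) = 1.0342.
Rocket A's interval is proper; time dilation gives Δt_B = γΔτ = 1.0342 × 306 days = 316 days.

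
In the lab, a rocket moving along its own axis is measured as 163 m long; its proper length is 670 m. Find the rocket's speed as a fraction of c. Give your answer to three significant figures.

0.970c

Length contraction gives γ = L₀/L = 670/163 = 4.1104.
β = √(1 − 1/γ²) = √0.940812 = 0.970.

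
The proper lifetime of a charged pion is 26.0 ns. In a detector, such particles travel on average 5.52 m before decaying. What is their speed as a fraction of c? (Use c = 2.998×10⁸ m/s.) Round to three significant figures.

d = βγcτ ⇒ βγ = d/(cτ) = 5.520 m / (7.7948 m) = 0.70816.
β = (βγ)/√(1+(βγ)²) = 0.70816/√1.501491 = 0.578.

0.578c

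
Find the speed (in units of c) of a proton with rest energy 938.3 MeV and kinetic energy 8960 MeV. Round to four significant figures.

γ = 1 + K/(mc²) = 1 + 8960/938.3 = 10.549.
β = √(1 − 1/γ²) = √(1 − 0.00898623) = √0.99101377 = 0.9955.

0.9955c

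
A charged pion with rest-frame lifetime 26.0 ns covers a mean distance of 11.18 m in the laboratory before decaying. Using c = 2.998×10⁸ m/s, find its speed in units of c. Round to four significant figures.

Let x = d/(cτ) = 11.18 m / (2.998×10⁸ m/s × 2.600×10^-8 s) = 1.4343. Since d = βγcτ, x = βγ = β/√(1−β²).
Solving: β² = x²/(1+x²) = 2.05722/3.05722 = 0.672905, so β = 0.8203.

0.8203c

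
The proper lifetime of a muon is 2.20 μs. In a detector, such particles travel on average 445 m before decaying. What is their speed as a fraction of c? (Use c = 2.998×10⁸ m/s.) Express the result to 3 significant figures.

0.559c

Let x = d/(cτ) = 445.0 m / (2.998×10⁸ m/s × 2.200×10^-6 s) = 0.67469. Since d = βγcτ, x = βγ = β/√(1−β²).
Solving: β² = x²/(1+x²) = 0.455207/1.455207 = 0.312813, so β = 0.559.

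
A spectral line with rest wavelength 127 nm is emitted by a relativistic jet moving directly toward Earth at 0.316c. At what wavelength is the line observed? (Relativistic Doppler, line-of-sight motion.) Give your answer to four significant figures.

91.56 nm

Relativistic Doppler for wavelength: λ_obs = λ_src · √((1−β)/(1+β)).
With β = 0.316: factor = √(0.684/1.316) = 0.72094.
λ_obs = 127 × 0.72094 = 91.56 nm.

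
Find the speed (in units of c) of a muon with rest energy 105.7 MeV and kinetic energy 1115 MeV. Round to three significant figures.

0.996c

K = (γ−1)mc², so γ = 1 + 1115/105.7 = 11.549.
Then v/c = √(1 − γ⁻²) = √(1 − 0.00749741) = √0.99250259 = 0.996.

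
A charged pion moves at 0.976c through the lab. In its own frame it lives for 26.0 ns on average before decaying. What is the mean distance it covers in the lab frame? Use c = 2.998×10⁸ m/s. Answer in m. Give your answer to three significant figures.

Lorentz factor: γ = (1 − 0.952576)^(−1/2) = 4.592.
Lab-frame lifetime: Δt = γτ = 4.592 × 26.0 ns = 119.39 ns.
Distance: d = vΔt = 0.976 × 2.998×10⁸ m/s × 1.1939×10^-7 s = 34.9 m.

34.9 m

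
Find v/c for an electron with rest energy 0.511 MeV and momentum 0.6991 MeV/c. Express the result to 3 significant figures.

βγ = pc/(mc²) = 0.6991/0.511 = 1.3681.
Since γ² = 1 + (βγ)² = 2.8717, γ = √2.8717 = 1.69461, and β = (βγ)/γ = 1.3681/1.69461 = 0.807.

0.807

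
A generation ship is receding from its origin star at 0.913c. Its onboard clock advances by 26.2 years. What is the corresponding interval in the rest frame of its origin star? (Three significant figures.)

With β = 0.913, γ = 1/√(1 − 0.913²) = 1/√0.166431 = 2.4512.
The onboard clock measures proper time, so the interval in the rest frame of its origin star is dilated: Δt = γ·Δτ = 2.4512 × 26.2 years = 64.2 years.

64.2 years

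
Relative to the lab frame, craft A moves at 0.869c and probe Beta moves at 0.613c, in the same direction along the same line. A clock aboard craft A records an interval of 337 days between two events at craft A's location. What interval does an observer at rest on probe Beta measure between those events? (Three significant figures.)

Transform craft A's velocity into probe Beta's frame: (0.869 − 0.613)/(1 − 0.869·0.613) = 0.256/0.467303, so the relative speed is 0.54782c.
γ for this relative speed: γ = 1/√(1 − 0.300107) = 1.1953.
The clock on craft A records proper time, so probe Beta measures Δt = γΔτ = 1.1953 × 337 = 403 days.

403 days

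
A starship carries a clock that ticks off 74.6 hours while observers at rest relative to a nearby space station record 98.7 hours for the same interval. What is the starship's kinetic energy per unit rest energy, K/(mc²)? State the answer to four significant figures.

From Δt = γΔτ: γ = 98.7/74.6 = 1.32306.
K/(mc²) = γ − 1 = 1.32306 − 1 = 0.3231.

0.3231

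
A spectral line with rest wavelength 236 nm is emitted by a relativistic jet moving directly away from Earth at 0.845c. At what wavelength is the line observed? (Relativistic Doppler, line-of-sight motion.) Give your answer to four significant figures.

814.2 nm

Relativistic Doppler for wavelength: λ_obs = λ_src · √((1+β)/(1−β)).
With β = 0.845: factor = √(1.845/0.155) = 3.4501.
λ_obs = 236 × 3.4501 = 814.2 nm.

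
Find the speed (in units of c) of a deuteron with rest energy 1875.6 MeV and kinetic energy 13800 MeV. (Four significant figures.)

0.9928c

K = (γ−1)mc², so γ = 1 + 13800/1875.6 = 8.3576.
Then v/c = √(1 − γ⁻²) = √(1 − 0.0143165) = √0.9856835 = 0.9928.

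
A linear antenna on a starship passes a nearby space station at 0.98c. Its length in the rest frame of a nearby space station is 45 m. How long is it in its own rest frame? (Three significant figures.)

226 m

Lorentz factor: γ = (1 − 0.9604)^(−1/2) = 5.0252.
Proper length: L₀ = γ·L = 5.0252 × 45 = 226 m.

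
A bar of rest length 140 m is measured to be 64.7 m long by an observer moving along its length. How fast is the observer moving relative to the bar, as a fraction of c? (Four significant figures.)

Length contraction gives γ = L₀/L = 140/64.7 = 2.1638.
β = √(1 − 1/γ²) = √0.786417 = 0.8868.

0.8868c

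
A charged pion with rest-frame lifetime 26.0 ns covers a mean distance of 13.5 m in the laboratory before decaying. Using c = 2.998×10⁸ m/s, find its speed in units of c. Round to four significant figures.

Let x = d/(cτ) = 13.50 m / (2.998×10⁸ m/s × 2.600×10^-8 s) = 1.7319. Since d = βγcτ, x = βγ = β/√(1−β²).
Solving: β² = x²/(1+x²) = 2.99948/3.99948 = 0.749967, so β = 0.8660.

0.8660c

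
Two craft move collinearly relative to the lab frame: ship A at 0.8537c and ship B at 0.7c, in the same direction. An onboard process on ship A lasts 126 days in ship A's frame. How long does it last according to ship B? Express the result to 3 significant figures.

136 days

Transform ship A's velocity into ship B's frame: (0.8537 − 0.7)/(1 − 0.8537·0.7) = 0.1537/0.40241, so the relative speed is 0.38195c.
γ for this relative speed: γ = 1/√(1 − 0.145886) = 1.082.
Ship A's interval is proper; time dilation gives Δt_B = γΔτ = 1.082 × 126 days = 136 days.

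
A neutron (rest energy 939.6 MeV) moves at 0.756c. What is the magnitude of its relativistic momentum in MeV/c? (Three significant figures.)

With β = 0.756, γ = 1/√(1 − 0.756²) = 1/√0.428464 = 1.5277.
Momentum: p = γβ·mc = 1.5277 × 0.756 × 939.6 MeV/c = 1090 MeV/c.

1090 MeV/c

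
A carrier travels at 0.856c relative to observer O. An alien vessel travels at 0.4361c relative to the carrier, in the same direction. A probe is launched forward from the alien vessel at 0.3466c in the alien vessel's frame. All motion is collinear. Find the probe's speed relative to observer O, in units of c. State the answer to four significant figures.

0.9709c

First combine the probe and alien vessel (S''→S'): u₁ = (0.3466 + 0.4361)/(1 + 0.3466×0.4361) = 0.7827/1.15115226 = 0.67993.
Then combine with the carrier (S'→S): u = (0.67993 + 0.856)/(1 + 0.67993×0.856) = 1.53593/1.58202008 = 0.97087.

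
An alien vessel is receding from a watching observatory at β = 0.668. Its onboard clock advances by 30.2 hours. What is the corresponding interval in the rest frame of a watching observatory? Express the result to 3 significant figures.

β² = 0.446224, so γ = 1/√0.553776 = 1.3438.
The onboard clock measures proper time, so the interval in the rest frame of a watching observatory is dilated: Δt = γ·Δτ = 1.3438 × 30.2 hours = 40.6 hours.

40.6 hours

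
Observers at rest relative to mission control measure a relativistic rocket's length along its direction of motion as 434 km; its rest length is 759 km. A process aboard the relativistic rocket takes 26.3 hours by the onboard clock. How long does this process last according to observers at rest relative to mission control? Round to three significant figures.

46.0 hours

γ = L₀/L = 759/434 = 1.74885.
Δt = γΔτ = 1.74885 × 26.3 = 46.0 hours.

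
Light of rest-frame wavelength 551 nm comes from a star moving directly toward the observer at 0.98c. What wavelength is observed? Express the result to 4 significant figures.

55.38 nm

Relativistic Doppler for wavelength: λ_obs = λ_src · √((1−β)/(1+β)).
With β = 0.98: factor = √(0.02/1.98) = 0.1005.
λ_obs = 551 × 0.1005 = 55.38 nm.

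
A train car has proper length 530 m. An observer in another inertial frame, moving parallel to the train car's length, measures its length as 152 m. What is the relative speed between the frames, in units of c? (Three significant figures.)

0.958c

Length contraction gives γ = L₀/L = 530/152 = 3.4868.
β = √(1 − 1/γ²) = √0.917748 = 0.958.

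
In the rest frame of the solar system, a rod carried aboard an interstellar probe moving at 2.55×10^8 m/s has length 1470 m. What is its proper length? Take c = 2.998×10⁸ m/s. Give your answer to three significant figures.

β = v/c = (2.55×10^8 m/s)/(2.998×10⁸ m/s) = 0.850567.
γ = 1/√(1 − β²) = 1/√(1 − 0.7234642) = 1/√0.2765358 = 1/0.525867 = 1.9016.
Proper length: L₀ = γ·L = 1.9016 × 1470 = 2800 m.

2800 m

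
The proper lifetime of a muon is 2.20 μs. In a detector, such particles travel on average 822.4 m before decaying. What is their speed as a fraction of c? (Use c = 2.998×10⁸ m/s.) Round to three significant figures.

0.780c

Lab distance = (lab lifetime)·v = γτ·βc, so βγ = d/(cτ) = 822.4/(2.998×10⁸ × 2.200×10^-6) = 1.2469.
With βγ = 1.2469: γ² = 1 + (βγ)² = 2.55476, and β = (βγ)/γ = 1.2469/1.59836 = 0.780.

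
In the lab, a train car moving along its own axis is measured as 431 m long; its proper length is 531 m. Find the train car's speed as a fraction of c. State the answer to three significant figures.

Length contraction gives γ = L₀/L = 531/431 = 1.232.
β = √(1 − 1/γ²) = √0.341162 = 0.584.

0.584c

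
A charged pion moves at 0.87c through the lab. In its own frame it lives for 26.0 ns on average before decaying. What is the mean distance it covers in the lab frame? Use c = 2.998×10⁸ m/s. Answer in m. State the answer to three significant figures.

With β = 0.87, γ = 1/√(1 − 0.87²) = 1/√0.2431 = 2.0282.
Lab-frame lifetime: Δt = γτ = 2.0282 × 26.0 ns = 52.733 ns.
Distance: d = vΔt = 0.87 × 2.998×10⁸ m/s × 5.2733×10^-8 s = 13.8 m.

13.8 m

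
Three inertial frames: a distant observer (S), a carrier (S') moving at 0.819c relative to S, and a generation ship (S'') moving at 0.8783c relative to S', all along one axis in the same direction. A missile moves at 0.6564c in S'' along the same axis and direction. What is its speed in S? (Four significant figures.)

0.9973c

First combine the missile and generation ship (S''→S'): u₁ = (0.6564 + 0.8783)/(1 + 0.6564×0.8783) = 1.5347/1.57651612 = 0.97348.
Then combine with the carrier (S'→S): u = (0.97348 + 0.819)/(1 + 0.97348×0.819) = 1.79248/1.79728012 = 0.99733.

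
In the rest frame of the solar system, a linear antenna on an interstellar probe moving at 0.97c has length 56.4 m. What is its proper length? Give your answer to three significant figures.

Lorentz factor: γ = (1 − 0.9409)^(−1/2) = 4.1135.
Proper length: L₀ = γ·L = 4.1135 × 56.4 = 232 m.

232 m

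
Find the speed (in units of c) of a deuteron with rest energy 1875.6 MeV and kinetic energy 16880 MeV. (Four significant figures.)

γ = 1 + K/(mc²) = 1 + 16880/1875.6 = 9.9998.
β = √(1 − 1/γ²) = √(1 − 0.0100004) = √0.9899996 = 0.9950.

0.9950c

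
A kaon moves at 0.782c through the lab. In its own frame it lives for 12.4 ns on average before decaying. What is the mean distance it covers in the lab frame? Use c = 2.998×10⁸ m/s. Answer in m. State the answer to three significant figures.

β² = 0.611524, so γ = 1/√0.388476 = 1.6044.
Lab-frame lifetime: Δt = γτ = 1.6044 × 12.4 ns = 19.895 ns.
Distance: d = vΔt = 0.782 × 2.998×10⁸ m/s × 1.9895×10^-8 s = 4.66 m.

4.66 m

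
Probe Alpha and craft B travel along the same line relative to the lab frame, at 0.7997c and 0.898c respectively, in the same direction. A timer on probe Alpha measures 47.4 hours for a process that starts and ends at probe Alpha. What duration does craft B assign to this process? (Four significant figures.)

50.58 hours

Transform probe Alpha's velocity into craft B's frame: (0.7997 − 0.898)/(1 − 0.7997·0.898) = −0.0983/0.2818694, so the relative speed is 0.34874c.
γ for this relative speed: γ = 1/√(1 − 0.12162) = 1.067.
Probe Alpha's interval is proper; time dilation gives Δt_B = γΔτ = 1.067 × 47.4 hours = 50.58 hours.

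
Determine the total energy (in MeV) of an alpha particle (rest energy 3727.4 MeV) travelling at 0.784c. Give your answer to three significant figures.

β² = 0.614656, so γ = 1/√0.385344 = 1.6109.
Total energy: E = γmc² = 1.6109 × 3727.4 MeV = 6000 MeV.

6000 MeV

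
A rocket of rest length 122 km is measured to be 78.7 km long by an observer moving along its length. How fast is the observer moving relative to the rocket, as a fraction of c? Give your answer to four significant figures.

0.7641c

Length contraction gives γ = L₀/L = 122/78.7 = 1.5502.
β = √(1 − 1/γ²) = √0.583874 = 0.7641.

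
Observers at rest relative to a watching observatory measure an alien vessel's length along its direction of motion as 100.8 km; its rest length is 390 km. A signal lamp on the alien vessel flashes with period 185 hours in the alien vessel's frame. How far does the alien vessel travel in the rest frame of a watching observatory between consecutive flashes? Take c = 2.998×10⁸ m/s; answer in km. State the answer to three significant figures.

From L = L₀/γ: γ = 390/100.8 = 3.86905.
β = √(1 − 1/γ²) = 0.96602. Lab-frame period = γτ = 3.86905×185 hours = 715.77 hours. Distance = βc × γτ = 0.96602 × 2.998×10⁸ m/s × 2576772 s = 7.4627×10^14 m = 7.46×10^11 km.

7.46×10^11 km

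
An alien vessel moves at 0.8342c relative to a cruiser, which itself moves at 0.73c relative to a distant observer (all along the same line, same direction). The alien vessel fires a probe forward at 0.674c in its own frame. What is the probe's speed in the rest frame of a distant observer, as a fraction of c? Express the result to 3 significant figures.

0.995c

First combine the probe and alien vessel (S''→S'): u₁ = (0.674 + 0.8342)/(1 + 0.674×0.8342) = 1.5082/1.5622508 = 0.9654.
Then combine with the cruiser (S'→S): u = (0.9654 + 0.73)/(1 + 0.9654×0.73) = 1.6954/1.704742 = 0.99452.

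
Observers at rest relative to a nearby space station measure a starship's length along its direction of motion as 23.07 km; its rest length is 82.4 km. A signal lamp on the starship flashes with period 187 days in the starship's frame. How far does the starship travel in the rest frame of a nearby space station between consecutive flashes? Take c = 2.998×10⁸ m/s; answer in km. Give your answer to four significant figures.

γ = L₀/L = 82.4/23.07 = 3.57174.
β = √(1 − 1/γ²) = 0.96001. Lab-frame period = γτ = 3.57174×187 days = 667.92 days. Distance = βc × γτ = 0.96001 × 2.998×10⁸ m/s × 57708288 s = 1.6609×10^16 m = 1.661×10^13 km.

1.661×10^13 km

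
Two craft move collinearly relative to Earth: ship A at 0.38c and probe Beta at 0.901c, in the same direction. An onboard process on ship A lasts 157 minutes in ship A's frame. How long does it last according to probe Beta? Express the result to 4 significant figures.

The velocity of ship A relative to probe Beta is (0.38 − 0.901)c / (1 − 0.38×0.901) = −0.79225c; relative speed 0.79225c.
At |u| = 0.79225c, γ = (1 − 0.62766)^(−1/2) = 1.6388.
The clock on ship A records proper time, so probe Beta measures Δt = γΔτ = 1.6388 × 157 = 257.3 minutes.

257.3 minutes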